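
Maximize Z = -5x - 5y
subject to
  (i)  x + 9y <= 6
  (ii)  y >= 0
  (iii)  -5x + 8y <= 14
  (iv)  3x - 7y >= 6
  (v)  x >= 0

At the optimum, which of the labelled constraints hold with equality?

(ii) and (iv)

Extreme points and Z = -5x - 5y:
  (6, 0) → Z = -30
  (48/17, 6/17) → Z = -270/17
  (2, 0) → Z = -10

The maximum is at (2, 0). Substituting into each constraint, equality holds for (ii) and (iv); the remaining constraints have slack.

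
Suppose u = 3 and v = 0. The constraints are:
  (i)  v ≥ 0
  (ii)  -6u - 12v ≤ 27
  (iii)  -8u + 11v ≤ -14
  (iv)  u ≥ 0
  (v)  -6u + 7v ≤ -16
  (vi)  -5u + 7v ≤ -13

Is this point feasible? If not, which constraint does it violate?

(i): 0 ≥ 0 ✓
(ii): -18 ≤ 27 ✓
(iii): -24 ≤ -14 ✓
(iv): 3 ≥ 0 ✓
(v): -18 ≤ -16 ✓
(vi): -15 ≤ -13 ✓

feasible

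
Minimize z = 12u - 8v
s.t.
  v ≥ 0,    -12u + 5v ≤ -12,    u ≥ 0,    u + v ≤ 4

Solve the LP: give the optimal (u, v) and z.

Vertices and z = 12u - 8v:
  (1, 0) → z = 12
  (4, 0) → z = 48
  (32/17, 36/17) → z = 96/17

The optimum lies where -12u + 5v = -12 and u + v = 4.
Solving simultaneously gives u = 32/17, v = 36/17.

u = 32/17, v = 36/17, minimum z = 96/17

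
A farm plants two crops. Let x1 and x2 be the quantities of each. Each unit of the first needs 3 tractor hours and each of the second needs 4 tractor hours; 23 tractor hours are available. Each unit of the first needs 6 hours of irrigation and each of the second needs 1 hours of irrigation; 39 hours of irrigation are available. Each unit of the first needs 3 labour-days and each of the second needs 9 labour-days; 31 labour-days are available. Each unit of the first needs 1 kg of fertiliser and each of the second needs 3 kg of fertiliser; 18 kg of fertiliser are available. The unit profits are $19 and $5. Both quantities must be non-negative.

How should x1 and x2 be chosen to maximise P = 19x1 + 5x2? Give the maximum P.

x1 = 19/3, x2 = 1, maximum P = 376/3

Feasible corners and P = 19x1 + 5x2:
  (0, 0) → P = 0
  (0, 31/9) → P = 155/9
  (13/2, 0) → P = 247/2
  (19/3, 1) → P = 376/3
  (83/15, 8/5) → P = 1697/15

The optimum lies where 3x1 + 4x2 = 23 and 6x1 + x2 = 39.
Solving simultaneously gives x1 = 19/3, x2 = 1.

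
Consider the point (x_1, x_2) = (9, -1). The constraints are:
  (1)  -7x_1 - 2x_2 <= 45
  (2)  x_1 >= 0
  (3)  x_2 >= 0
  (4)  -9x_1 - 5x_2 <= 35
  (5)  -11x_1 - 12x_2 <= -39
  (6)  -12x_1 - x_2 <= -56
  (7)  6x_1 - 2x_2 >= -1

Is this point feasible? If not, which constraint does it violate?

not feasible — violates (3)

Constraint (3): x_2 = -1, which is not ≥ 0. All other constraints are satisfied.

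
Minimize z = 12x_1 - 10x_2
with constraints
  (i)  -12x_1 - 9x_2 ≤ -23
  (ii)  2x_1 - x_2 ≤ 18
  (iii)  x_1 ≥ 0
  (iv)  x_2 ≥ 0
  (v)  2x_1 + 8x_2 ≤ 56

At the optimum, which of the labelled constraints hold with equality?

(iii) and (v)

Vertices and z = 12x_1 - 10x_2:
  (0, 23/9) → z = -230/9
  (23/12, 0) → z = 23
  (9, 0) → z = 108
  (100/9, 38/9) → z = 820/9
  (0, 7) → z = -70

The minimum is at (0, 7). Substituting into each constraint, equality holds for (iii) and (v); the remaining constraints have slack.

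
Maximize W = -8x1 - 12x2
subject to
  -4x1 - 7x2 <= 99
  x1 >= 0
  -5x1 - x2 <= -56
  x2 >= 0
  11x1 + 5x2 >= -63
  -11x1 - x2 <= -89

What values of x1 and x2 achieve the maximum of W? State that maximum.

x1 = 56/5, x2 = 0, maximum W = -448/5

Corner points and W = -8x1 - 12x2:
  (0, 89) → W = -1068
  (56/5, 0) → W = -448/5
  (11/2, 57/2) → W = -386
The feasible region is unbounded (it extends along (0, 1), (1, 0)), but W strictly decreases along every unbounded feasible direction, so there is no improving ray and the maximum is attained at a vertex.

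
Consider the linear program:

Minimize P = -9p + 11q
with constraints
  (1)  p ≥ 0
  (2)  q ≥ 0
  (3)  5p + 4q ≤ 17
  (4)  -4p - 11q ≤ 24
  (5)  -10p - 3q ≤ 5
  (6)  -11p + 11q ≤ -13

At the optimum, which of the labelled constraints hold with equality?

(2) and (3)

Vertices and P = -9p + 11q:
  (17/5, 0) → P = -153/5
  (13/11, 0) → P = -117/11
  (239/99, 122/99) → P = -809/99

The minimum is at (17/5, 0). Substituting into each constraint, equality holds for (2) and (3); the remaining constraints have slack.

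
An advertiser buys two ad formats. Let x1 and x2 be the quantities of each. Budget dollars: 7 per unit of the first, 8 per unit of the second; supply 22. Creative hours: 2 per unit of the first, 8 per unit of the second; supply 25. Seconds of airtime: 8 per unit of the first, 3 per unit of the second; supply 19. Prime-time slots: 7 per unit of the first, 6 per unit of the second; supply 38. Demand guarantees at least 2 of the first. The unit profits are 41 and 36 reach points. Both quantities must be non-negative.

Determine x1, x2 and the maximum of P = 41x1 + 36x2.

Feasible corners and P = 41x1 + 36x2:
  (19/8, 0) → P = 779/8
  (2, 0) → P = 82
  (2, 1) → P = 118

The optimum lies where 7x1 + 8x2 = 22 and 8x1 + 3x2 = 19.
Solving simultaneously gives x1 = 2, x2 = 1.

x1 = 2, x2 = 1, maximum P = 118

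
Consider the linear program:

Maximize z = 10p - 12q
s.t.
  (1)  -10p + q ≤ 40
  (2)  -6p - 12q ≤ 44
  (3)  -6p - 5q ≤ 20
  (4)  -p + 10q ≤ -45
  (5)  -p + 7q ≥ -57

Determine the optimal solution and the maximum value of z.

Corner points and z = 10p - 12q:
  (25/18, -157/36) → z = 596/9
  (188/27, -193/27) → z = 4196/27
  (85, 4) → z = 802

p = 85, q = 4, maximum z = 802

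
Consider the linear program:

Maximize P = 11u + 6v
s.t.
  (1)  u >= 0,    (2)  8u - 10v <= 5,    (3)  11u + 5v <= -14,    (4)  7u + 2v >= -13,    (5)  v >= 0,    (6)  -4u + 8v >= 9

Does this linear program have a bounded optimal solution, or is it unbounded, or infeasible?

infeasible

The boundaries u = 0 and -4u + 8v = 9 meet at (0, 9/8), but that point violates 11u + 5v ≤ -14. Every candidate vertex is excluded by some other constraint, so the feasible region is empty.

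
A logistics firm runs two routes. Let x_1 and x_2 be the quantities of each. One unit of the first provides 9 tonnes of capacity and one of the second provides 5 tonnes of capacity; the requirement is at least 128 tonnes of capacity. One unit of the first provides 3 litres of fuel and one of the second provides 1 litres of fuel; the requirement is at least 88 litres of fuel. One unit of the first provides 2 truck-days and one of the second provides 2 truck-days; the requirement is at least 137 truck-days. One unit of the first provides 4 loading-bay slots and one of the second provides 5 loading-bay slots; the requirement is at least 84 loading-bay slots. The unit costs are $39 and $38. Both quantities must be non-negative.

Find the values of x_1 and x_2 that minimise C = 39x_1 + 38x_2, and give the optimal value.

Vertices and C = 39x_1 + 38x_2:
  (0, 88) → C = 3344
  (137/2, 0) → C = 5343/2
  (39/4, 235/4) → C = 10451/4
The feasible region is unbounded (it extends along (0, 1), (1, 0)), but C strictly increases along every unbounded feasible direction, so there is no improving ray and the minimum is attained at a vertex.

x_1 = 39/4, x_2 = 235/4, minimum C = 10451/4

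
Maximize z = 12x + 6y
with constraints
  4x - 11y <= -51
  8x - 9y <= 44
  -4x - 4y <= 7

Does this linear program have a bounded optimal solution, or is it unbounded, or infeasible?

unbounded

From the feasible point (943/52, 146/13), moving in the direction (9, 8) keeps every constraint satisfied while z increases without bound.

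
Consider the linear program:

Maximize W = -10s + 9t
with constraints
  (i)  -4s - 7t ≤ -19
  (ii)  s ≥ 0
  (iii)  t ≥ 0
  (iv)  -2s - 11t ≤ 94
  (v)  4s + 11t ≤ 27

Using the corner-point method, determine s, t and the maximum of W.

The binding constraints are -4s - 7t = -19 and 4s + 11t = 27.
Solving simultaneously gives s = 5/4, t = 2.

s = 5/4, t = 2, maximum W = 11/2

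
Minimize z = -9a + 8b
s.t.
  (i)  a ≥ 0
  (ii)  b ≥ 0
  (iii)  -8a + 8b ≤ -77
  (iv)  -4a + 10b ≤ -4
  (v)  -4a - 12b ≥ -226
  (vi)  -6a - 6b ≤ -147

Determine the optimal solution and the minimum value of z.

Extreme points and z = -9a + 8b:
  (113/2, 0) → z = -1017/2
  (49/2, 0) → z = -441/2
  (577/22, 111/11) → z = -3417/22
  (249/14, 47/7) → z = -1489/14

a = 113/2, b = 0, minimum z = -1017/2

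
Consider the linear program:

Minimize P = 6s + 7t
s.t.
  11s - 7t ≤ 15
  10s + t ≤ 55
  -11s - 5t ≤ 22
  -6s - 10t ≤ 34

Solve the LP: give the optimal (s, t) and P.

s = -5/8, t = -121/40, minimum P = -997/40

Feasible corners and P = 6s + 7t:
  (400/81, 455/81) → P = 5585/81
  (-11/19, -58/19) → P = -472/19
  (-5/8, -121/40) → P = -997/40
The feasible region is unbounded (it extends along (-1, 10), (-5, 11)), but P strictly increases along every unbounded feasible direction, so there is no improving ray and the minimum is attained at a vertex.

At the optimal vertex, -11s - 5t = 22 and -6s - 10t = 34.
Solving simultaneously gives s = -5/8, t = -121/40.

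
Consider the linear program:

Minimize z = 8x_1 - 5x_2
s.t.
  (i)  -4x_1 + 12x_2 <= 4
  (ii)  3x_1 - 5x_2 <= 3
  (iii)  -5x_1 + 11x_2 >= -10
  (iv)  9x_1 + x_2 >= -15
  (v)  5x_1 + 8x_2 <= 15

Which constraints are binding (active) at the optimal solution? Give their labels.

Feasible corners and z = 8x_1 - 5x_2:
  (-23/14, -3/14) → z = -169/14
  (37/23, 20/23) → z = 196/23
  (-3/2, -3/2) → z = -9/2
  (99/49, 30/49) → z = 642/49

The minimum is at (-23/14, -3/14). Substituting into each constraint, equality holds for (i) and (iv); the remaining constraints have slack.

(i) and (iv)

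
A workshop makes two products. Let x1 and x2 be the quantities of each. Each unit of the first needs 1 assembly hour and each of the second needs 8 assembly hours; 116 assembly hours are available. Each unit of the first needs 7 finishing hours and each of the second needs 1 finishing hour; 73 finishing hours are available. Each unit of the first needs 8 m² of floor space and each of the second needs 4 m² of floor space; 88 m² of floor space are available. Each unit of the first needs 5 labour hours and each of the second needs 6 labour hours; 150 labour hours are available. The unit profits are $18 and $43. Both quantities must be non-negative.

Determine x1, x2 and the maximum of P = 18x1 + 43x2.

x1 = 4, x2 = 14, maximum P = 674

Corner points and P = 18x1 + 43x2:
  (0, 0) → P = 0
  (0, 29/2) → P = 1247/2
  (73/7, 0) → P = 1314/7
  (4, 14) → P = 674
  (51/5, 8/5) → P = 1262/5

At the optimal vertex, x1 + 8x2 = 116 and 8x1 + 4x2 = 88.
Solving simultaneously gives x1 = 4, x2 = 14.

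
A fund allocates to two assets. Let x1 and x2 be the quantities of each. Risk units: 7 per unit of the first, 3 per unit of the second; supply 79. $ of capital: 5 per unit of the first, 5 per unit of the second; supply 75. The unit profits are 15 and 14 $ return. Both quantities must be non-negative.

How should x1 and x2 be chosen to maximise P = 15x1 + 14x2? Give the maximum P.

x1 = 17/2, x2 = 13/2, maximum P = 437/2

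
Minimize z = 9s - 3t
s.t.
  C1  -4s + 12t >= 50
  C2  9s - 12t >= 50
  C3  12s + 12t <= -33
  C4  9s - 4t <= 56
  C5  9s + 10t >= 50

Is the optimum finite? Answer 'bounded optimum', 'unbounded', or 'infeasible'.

infeasible

The boundaries 12s + 12t = -33 and 9s + 10t = 50 meet at (-155/2, 299/4), but that point violates 9s - 12t ≥ 50. Every candidate vertex is excluded by some other constraint, so the feasible region is empty.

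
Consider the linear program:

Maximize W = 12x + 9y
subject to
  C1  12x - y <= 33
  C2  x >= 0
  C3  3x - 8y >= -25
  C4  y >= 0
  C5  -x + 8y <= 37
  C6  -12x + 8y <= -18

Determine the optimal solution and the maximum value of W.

x = 41/14, y = 15/7, maximum W = 381/7

Feasible corners and W = 12x + 9y:
  (11/4, 0) → W = 33
  (41/14, 15/7) → W = 381/7
  (3/2, 0) → W = 18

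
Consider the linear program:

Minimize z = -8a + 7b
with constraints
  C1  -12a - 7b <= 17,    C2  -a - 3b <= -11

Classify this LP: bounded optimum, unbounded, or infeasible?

unbounded

From the feasible point (-128/29, 149/29), moving in the direction (3, -1) keeps every constraint satisfied while z decreases without bound.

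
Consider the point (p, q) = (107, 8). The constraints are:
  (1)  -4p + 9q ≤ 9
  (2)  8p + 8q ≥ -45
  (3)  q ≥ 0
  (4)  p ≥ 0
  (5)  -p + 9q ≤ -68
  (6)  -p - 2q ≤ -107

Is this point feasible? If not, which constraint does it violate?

not feasible — violates (5)

Constraint (5): -p + 9q = -35, which is not ≤ -68. All other constraints are satisfied.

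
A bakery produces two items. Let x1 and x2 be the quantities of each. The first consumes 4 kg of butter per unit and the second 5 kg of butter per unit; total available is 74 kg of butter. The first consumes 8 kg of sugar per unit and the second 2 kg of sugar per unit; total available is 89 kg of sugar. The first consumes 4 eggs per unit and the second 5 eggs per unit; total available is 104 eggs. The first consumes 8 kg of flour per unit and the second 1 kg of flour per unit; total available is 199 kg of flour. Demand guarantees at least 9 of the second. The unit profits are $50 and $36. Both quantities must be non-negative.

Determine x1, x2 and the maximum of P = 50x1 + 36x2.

x1 = 29/4, x2 = 9, maximum P = 1373/2

Corner points and P = 50x1 + 36x2:
  (0, 74/5) → P = 2664/5
  (0, 9) → P = 324
  (29/4, 9) → P = 1373/2

The binding constraints are 4x1 + 5x2 = 74 and x2 = 9.
Solving simultaneously gives x1 = 29/4, x2 = 9.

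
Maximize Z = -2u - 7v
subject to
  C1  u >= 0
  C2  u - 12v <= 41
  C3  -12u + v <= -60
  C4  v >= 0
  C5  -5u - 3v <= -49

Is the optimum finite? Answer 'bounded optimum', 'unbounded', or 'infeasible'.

bounded optimum

Corner points and Z = -2u - 7v:
  (41, 0) → Z = -82
  (229/41, 288/41) → Z = -2474/41
  (49/5, 0) → Z = -98/5
The feasible region has finitely many vertices and no improving ray; the maximum is -98/5 at (49/5, 0).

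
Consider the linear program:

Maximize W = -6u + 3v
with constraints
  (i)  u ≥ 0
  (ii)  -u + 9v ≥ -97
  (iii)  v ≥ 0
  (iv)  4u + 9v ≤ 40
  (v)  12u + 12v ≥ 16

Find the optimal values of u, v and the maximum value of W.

Corner points and W = -6u + 3v:
  (0, 40/9) → W = 40/3
  (0, 4/3) → W = 4
  (10, 0) → W = -60
  (4/3, 0) → W = -8

The binding constraints are u = 0 and 4u + 9v = 40.
Solving simultaneously gives u = 0, v = 40/9.

u = 0, v = 40/9, maximum W = 40/3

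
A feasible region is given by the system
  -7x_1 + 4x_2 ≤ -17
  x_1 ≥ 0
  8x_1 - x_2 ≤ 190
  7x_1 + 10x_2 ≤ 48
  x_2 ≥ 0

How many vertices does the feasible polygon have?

The feasible vertices (each the meet of two boundaries and inside every other half-plane) are:
  (181/49, 31/14)
  (17/7, 0)
  (48/7, 0)

3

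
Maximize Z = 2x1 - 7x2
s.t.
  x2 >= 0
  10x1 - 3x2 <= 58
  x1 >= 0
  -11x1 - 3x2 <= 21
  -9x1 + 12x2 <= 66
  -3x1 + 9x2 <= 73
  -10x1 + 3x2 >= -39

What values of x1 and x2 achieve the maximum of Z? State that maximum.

Vertices and Z = 2x1 - 7x2:
  (0, 0) → Z = 0
  (39/10, 0) → Z = 39/5
  (0, 11/2) → Z = -77/2
  (94/15, 51/5) → Z = -883/15
  (190/27, 847/81) → Z = -4789/81

The binding constraints are x2 = 0 and -10x1 + 3x2 = -39.
Solving simultaneously gives x1 = 39/10, x2 = 0.

x1 = 39/10, x2 = 0, maximum Z = 39/5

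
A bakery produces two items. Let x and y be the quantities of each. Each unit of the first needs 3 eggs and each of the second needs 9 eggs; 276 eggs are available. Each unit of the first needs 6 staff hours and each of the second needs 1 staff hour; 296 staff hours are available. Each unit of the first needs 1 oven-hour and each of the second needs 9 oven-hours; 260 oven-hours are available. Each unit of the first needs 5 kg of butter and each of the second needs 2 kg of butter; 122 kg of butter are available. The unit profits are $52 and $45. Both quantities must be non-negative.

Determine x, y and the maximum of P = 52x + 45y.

Vertices and P = 52x + 45y:
  (0, 0) → P = 0
  (0, 260/9) → P = 1300
  (122/5, 0) → P = 6344/5
  (8, 28) → P = 1676
  (14, 26) → P = 1898

The binding constraints are 3x + 9y = 276 and 5x + 2y = 122.
Solving simultaneously gives x = 14, y = 26.

x = 14, y = 26, maximum P = 1898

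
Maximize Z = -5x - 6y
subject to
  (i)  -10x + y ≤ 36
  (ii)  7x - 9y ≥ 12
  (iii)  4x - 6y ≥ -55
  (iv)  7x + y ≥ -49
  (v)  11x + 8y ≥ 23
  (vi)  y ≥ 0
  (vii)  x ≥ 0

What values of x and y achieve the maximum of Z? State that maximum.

Extreme points and Z = -5x - 6y:
  (189/2, 433/6) → Z = -1811/2
  (303/155, 29/155) → Z = -1689/155
  (23/11, 0) → Z = -115/11
The feasible region is unbounded (it extends along (3, 2), (1, 0)), but Z strictly decreases along every unbounded feasible direction, so there is no improving ray and the maximum is attained at a vertex.

x = 23/11, y = 0, maximum Z = -115/11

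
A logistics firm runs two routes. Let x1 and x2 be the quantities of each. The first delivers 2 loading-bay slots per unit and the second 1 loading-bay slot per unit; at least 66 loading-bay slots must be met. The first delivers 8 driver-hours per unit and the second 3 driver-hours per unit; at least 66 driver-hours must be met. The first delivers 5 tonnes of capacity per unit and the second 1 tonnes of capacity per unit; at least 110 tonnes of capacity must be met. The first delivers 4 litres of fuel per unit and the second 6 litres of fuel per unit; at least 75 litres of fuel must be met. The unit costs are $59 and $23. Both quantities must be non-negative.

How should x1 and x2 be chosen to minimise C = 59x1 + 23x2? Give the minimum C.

Extreme points and C = 59x1 + 23x2:
  (0, 110) → C = 2530
  (33, 0) → C = 1947
  (44/3, 110/3) → C = 5126/3
The feasible region is unbounded (it extends along (0, 1), (1, 0)), but C strictly increases along every unbounded feasible direction, so there is no improving ray and the minimum is attained at a vertex.

x1 = 44/3, x2 = 110/3, minimum C = 5126/3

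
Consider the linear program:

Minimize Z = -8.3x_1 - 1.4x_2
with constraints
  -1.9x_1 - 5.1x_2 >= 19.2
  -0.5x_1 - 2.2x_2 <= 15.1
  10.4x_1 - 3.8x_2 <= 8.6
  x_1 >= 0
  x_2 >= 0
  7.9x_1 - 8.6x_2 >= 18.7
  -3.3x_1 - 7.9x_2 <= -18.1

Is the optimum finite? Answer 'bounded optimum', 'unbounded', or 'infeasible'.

The boundaries 7.9x_1 - 8.6x_2 = 18.7 and -3.3x_1 - 7.9x_2 = -18.1 meet at (30339/9079, 8128/9079), but that point violates -1.9x_1 - 5.1x_2 ≥ 19.2. Every candidate vertex is excluded by some other constraint, so the feasible region is empty.

infeasible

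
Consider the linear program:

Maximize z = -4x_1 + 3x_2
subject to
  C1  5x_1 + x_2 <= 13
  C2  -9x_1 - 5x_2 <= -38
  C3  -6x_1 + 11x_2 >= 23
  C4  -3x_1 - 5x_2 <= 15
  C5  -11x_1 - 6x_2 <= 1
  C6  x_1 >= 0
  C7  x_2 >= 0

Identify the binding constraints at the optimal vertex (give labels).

C1 and C6

Vertices and z = -4x_1 + 3x_2:
  (27/16, 73/16) → z = 111/16
  (0, 13) → z = 39
  (0, 38/5) → z = 114/5

The maximum is at (0, 13). Substituting into each constraint, equality holds for C1 and C6; the remaining constraints have slack.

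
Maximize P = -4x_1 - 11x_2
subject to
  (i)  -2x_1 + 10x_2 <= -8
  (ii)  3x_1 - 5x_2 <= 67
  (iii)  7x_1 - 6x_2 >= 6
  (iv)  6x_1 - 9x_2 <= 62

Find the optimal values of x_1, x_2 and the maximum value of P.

Vertices and P = -4x_1 - 11x_2:
  (6/29, -22/29) → P = 218/29
  (274/21, 38/21) → P = -1514/21
  (-106/9, -398/27) → P = 5650/27

x_1 = -106/9, x_2 = -398/27, maximum P = 5650/27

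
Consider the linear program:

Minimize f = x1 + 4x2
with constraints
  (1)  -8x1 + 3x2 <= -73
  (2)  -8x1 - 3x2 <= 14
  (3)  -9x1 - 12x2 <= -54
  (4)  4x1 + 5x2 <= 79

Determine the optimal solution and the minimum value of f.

x1 = 226, x2 = -165, minimum f = -434

Corner points and f = x1 + 4x2:
  (346/41, -75/41) → f = 46/41
  (301/26, 85/13) → f = 981/26
  (226, -165) → f = -434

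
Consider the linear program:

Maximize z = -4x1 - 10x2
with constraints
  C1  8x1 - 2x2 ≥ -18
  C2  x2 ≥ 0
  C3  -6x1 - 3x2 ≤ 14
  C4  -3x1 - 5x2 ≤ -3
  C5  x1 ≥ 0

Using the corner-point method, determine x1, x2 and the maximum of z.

Vertices and z = -4x1 - 10x2:
  (0, 9) → z = -90
  (1, 0) → z = -4
  (0, 3/5) → z = -6
The feasible region is unbounded (it extends along (1, 0), (1, 4)), but z strictly decreases along every unbounded feasible direction, so there is no improving ray and the maximum is attained at a vertex.

At the optimal vertex, x2 = 0 and -3x1 - 5x2 = -3.
Solving simultaneously gives x1 = 1, x2 = 0.

x1 = 1, x2 = 0, maximum z = -4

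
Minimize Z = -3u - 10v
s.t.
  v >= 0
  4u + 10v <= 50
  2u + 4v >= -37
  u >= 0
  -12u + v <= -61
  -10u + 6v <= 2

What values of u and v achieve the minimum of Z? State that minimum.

u = 165/31, v = 89/31, minimum Z = -1385/31

Feasible corners and Z = -3u - 10v:
  (25/2, 0) → Z = -75/2
  (61/12, 0) → Z = -61/4
  (165/31, 89/31) → Z = -1385/31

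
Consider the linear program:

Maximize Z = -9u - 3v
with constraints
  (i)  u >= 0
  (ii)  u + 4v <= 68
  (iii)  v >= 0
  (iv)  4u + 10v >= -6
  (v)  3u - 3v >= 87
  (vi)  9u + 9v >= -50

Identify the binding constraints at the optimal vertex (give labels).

Vertices and Z = -9u - 3v:
  (68, 0) → Z = -612
  (184/5, 39/5) → Z = -1773/5
  (29, 0) → Z = -261

The maximum is at (29, 0). Substituting into each constraint, equality holds for (iii) and (v); the remaining constraints have slack.

(iii) and (v)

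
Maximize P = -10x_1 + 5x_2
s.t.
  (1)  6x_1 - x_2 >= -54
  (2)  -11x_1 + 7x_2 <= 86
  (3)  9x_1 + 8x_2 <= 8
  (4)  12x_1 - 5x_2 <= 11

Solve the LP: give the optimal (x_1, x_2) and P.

x_1 = -292/31, x_2 = -78/31, maximum P = 2530/31

Extreme points and P = -10x_1 + 5x_2:
  (-292/31, -78/31) → P = 2530/31
  (-281/18, -119/3) → P = -380/9
  (-632/151, 862/151) → P = 10630/151
  (128/141, -1/47) → P = -1295/141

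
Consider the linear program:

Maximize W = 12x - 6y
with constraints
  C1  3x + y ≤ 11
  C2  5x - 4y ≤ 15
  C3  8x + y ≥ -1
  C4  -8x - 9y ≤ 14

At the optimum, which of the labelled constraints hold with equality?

C1 and C2

Corner points and W = 12x - 6y:
  (59/17, 10/17) → W = 648/17
  (-12/5, 91/5) → W = -138
  (79/77, -190/77) → W = 2088/77
  (5/64, -13/8) → W = 171/16

The maximum is at (59/17, 10/17). Substituting into each constraint, equality holds for C1 and C2; the remaining constraints have slack.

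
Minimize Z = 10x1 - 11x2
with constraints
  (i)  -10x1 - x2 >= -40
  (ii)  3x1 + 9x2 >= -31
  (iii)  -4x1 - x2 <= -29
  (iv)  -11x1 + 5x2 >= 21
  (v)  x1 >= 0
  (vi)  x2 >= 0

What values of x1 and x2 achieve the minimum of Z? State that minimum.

x1 = 0, x2 = 40, minimum Z = -440

Corner points and Z = 10x1 - 11x2:
  (11/6, 65/3) → Z = -220
  (0, 40) → Z = -440
  (0, 29) → Z = -319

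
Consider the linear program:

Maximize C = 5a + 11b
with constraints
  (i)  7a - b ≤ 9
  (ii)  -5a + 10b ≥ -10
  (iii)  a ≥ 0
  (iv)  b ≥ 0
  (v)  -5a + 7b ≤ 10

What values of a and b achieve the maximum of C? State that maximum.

Feasible corners and C = 5a + 11b:
  (9/7, 0) → C = 45/7
  (73/44, 115/44) → C = 815/22
  (0, 0) → C = 0
  (0, 10/7) → C = 110/7

a = 73/44, b = 115/44, maximum C = 815/22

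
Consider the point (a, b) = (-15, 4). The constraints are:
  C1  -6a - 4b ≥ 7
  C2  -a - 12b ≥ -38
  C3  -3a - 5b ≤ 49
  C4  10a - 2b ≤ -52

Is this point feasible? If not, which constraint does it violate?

feasible

C1: 74 ≥ 7 ✓
C2: -33 ≥ -38 ✓
C3: 25 ≤ 49 ✓
C4: -158 ≤ -52 ✓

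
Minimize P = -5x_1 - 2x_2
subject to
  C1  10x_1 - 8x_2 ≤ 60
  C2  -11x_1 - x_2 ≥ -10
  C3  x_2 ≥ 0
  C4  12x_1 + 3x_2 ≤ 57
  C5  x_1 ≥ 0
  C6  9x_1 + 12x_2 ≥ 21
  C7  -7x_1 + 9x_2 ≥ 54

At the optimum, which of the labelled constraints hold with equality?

Vertices and P = -5x_1 - 2x_2:
  (0, 10) → P = -20
  (18/53, 332/53) → P = -754/53
  (0, 6) → P = -12

The minimum is at (0, 10). Substituting into each constraint, equality holds for C2 and C5; the remaining constraints have slack.

C2 and C5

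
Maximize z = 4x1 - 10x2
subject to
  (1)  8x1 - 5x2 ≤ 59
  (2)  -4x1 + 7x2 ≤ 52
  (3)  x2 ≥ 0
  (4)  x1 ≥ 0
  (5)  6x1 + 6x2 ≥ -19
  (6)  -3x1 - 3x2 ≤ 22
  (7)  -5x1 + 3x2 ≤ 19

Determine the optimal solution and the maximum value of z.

x1 = 59/8, x2 = 0, maximum z = 59/2

The optimum lies where 8x1 - 5x2 = 59 and x2 = 0.
Solving simultaneously gives x1 = 59/8, x2 = 0.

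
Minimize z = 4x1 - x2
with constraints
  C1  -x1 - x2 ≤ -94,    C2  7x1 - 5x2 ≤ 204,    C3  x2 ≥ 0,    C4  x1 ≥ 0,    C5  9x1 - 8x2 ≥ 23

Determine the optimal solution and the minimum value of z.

Corner points and z = 4x1 - x2:
  (337/6, 227/6) → z = 1121/6
  (775/17, 823/17) → z = 2277/17
  (1517/11, 1675/11) → z = 4393/11

x1 = 775/17, x2 = 823/17, minimum z = 2277/17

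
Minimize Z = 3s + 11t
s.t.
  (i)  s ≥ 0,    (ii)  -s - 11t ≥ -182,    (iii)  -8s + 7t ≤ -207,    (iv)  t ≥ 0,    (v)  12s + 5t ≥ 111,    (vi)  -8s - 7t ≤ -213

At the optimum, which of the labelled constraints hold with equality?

Extreme points and Z = 3s + 11t:
  (3551/95, 1249/95) → Z = 24392/95
  (182, 0) → Z = 546
  (105/4, 3/7) → Z = 2337/28
  (213/8, 0) → Z = 639/8

The minimum is at (213/8, 0). Substituting into each constraint, equality holds for (iv) and (vi); the remaining constraints have slack.

(iv) and (vi)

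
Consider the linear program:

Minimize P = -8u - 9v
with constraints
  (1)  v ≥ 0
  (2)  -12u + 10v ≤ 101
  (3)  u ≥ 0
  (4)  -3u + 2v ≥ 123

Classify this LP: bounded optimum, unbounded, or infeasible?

The boundaries v = 0 and u = 0 meet at (0, 0), but that point violates -3u + 2v ≥ 123. Every candidate vertex is excluded by some other constraint, so the feasible region is empty.

infeasible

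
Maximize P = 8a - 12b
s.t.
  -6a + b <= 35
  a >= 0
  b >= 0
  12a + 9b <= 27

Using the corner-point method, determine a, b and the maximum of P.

The optimum lies where b = 0 and 12a + 9b = 27.
Solving simultaneously gives a = 9/4, b = 0.

a = 9/4, b = 0, maximum P = 18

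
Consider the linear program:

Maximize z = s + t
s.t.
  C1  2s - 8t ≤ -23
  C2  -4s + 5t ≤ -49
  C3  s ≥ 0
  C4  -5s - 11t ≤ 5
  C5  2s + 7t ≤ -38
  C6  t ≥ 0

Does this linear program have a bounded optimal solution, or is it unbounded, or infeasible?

The boundaries 2s - 8t = -23 and -4s + 5t = -49 meet at (507/22, 95/11), but that point violates 2s + 7t ≤ -38. Every candidate vertex is excluded by some other constraint, so the feasible region is empty.

infeasible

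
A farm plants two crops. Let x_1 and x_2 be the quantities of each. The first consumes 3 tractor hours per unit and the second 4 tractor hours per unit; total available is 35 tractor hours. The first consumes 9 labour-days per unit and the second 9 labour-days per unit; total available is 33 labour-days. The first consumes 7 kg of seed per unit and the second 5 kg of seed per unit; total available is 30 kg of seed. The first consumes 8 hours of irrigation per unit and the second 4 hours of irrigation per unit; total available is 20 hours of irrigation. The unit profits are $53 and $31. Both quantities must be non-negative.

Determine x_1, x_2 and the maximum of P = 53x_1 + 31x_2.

x_1 = 4/3, x_2 = 7/3, maximum P = 143

The optimum lies where 9x_1 + 9x_2 = 33 and 8x_1 + 4x_2 = 20.
Solving simultaneously gives x_1 = 4/3, x_2 = 7/3.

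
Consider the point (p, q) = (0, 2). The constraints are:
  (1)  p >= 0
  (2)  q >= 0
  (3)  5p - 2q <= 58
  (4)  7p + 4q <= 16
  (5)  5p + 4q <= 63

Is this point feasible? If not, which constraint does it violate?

(1): 0 ≥ 0 ✓
(2): 2 ≥ 0 ✓
(3): -4 ≤ 58 ✓
(4): 8 ≤ 16 ✓
(5): 8 ≤ 63 ✓

feasible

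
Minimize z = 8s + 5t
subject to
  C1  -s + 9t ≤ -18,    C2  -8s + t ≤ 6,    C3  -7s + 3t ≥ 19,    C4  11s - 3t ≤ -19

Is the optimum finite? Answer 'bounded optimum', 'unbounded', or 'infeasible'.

infeasible

The boundaries -s + 9t = -18 and -7s + 3t = 19 meet at (-15/4, -29/12), but that point violates -8s + t ≤ 6. Every candidate vertex is excluded by some other constraint, so the feasible region is empty.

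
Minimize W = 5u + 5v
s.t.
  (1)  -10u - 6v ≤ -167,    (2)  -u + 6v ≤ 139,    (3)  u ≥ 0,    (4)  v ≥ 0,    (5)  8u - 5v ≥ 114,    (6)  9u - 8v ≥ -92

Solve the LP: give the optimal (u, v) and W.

u = 167/10, v = 0, minimum W = 167/2

The feasible region is unbounded (it extends along (6, 1), (1, 0)), but W strictly increases along every unbounded feasible direction, so there is no improving ray and the minimum is attained at a vertex.

The binding constraints are -10u - 6v = -167 and v = 0.
Solving simultaneously gives u = 167/10, v = 0.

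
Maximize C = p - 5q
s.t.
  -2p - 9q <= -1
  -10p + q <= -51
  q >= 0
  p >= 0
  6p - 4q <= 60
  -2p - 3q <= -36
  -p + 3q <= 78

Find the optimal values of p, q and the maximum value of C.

Vertices and C = p - 5q:
  (189/32, 129/16) → C = -1101/32
  (231/29, 831/29) → C = -3924/29
  (162/13, 48/13) → C = -6
  (246/7, 264/7) → C = -1074/7

At the optimal vertex, 6p - 4q = 60 and -2p - 3q = -36.
Solving simultaneously gives p = 162/13, q = 48/13.

p = 162/13, q = 48/13, maximum C = -6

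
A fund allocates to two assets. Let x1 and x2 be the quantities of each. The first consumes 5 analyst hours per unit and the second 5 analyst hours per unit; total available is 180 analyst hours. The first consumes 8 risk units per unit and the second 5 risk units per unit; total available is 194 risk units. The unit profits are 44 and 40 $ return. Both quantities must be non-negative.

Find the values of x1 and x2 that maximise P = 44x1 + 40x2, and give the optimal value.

x1 = 14/3, x2 = 94/3, maximum P = 4376/3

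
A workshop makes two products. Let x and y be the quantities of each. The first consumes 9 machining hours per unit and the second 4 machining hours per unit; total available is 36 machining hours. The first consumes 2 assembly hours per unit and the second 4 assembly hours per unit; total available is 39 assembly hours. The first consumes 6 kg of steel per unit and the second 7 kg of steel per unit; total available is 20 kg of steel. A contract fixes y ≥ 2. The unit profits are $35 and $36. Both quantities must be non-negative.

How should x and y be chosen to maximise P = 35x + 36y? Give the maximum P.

x = 1, y = 2, maximum P = 107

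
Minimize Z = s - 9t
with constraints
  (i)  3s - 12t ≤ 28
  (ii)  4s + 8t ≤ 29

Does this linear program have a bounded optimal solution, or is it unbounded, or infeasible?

unbounded

From the feasible point (143/18, -25/72), moving in the direction (-8, 4) keeps every constraint satisfied while Z decreases without bound.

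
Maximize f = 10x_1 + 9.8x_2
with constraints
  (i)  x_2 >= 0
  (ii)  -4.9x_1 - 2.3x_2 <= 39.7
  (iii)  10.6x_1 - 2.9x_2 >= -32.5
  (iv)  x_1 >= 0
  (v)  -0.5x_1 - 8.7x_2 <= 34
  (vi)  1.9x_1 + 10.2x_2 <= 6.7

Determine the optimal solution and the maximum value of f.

x_1 = 67/19, x_2 = 0, maximum f = 670/19

Feasible corners and f = 10x_1 + 9.8x_2:
  (0, 0) → f = 0
  (67/19, 0) → f = 670/19
  (0, 67/102) → f = 3283/510

At the optimal vertex, x_2 = 0 and 1.9x_1 + 10.2x_2 = 6.7.
Solving simultaneously gives x_1 = 67/19, x_2 = 0.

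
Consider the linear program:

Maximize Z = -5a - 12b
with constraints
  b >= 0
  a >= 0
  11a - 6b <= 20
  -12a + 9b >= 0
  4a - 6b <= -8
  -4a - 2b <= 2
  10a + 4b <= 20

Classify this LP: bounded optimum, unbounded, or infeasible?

bounded optimum

Vertices and Z = -5a - 12b:
  (0, 4/3) → Z = -16
  (0, 5) → Z = -60
  (22/19, 40/19) → Z = -590/19
The feasible region has finitely many vertices and no improving ray; the maximum is -16 at (0, 4/3).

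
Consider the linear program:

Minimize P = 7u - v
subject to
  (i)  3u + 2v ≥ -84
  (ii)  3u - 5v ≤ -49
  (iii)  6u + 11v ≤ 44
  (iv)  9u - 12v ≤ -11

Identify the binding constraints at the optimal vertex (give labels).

(i) and (iii)

Corner points and P = 7u - v:
  (-74/3, -5) → P = -503/3
  (-1012/21, 212/7) → P = -7720/21
  (-319/63, 142/21) → P = -2659/63

The minimum is at (-1012/21, 212/7). Substituting into each constraint, equality holds for (i) and (iii); the remaining constraints have slack.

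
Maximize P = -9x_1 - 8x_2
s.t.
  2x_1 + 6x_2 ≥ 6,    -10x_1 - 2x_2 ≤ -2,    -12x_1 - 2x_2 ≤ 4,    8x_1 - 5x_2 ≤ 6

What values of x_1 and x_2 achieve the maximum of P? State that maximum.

x_1 = 0, x_2 = 1, maximum P = -8

Feasible corners and P = -9x_1 - 8x_2:
  (0, 1) → P = -8
  (33/29, 18/29) → P = -441/29
  (-3, 16) → P = -101
The feasible region is unbounded (it extends along (5, 8), (-1, 6)), but P strictly decreases along every unbounded feasible direction, so there is no improving ray and the maximum is attained at a vertex.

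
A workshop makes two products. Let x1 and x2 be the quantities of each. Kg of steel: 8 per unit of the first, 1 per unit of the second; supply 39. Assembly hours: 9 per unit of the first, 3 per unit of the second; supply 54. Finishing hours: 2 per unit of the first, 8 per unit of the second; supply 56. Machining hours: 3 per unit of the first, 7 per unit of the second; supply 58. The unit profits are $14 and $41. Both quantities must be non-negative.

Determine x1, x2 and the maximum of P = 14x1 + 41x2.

x1 = 4, x2 = 6, maximum P = 302

Vertices and P = 14x1 + 41x2:
  (0, 0) → P = 0
  (0, 7) → P = 287
  (39/8, 0) → P = 273/4
  (21/5, 27/5) → P = 1401/5
  (4, 6) → P = 302

The optimum lies where 9x1 + 3x2 = 54 and 2x1 + 8x2 = 56.
Solving simultaneously gives x1 = 4, x2 = 6.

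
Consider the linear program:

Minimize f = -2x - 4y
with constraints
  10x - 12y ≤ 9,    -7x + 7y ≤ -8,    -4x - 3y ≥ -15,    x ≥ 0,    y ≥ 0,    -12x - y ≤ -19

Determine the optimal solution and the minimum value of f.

x = 129/49, y = 73/49, minimum f = -550/49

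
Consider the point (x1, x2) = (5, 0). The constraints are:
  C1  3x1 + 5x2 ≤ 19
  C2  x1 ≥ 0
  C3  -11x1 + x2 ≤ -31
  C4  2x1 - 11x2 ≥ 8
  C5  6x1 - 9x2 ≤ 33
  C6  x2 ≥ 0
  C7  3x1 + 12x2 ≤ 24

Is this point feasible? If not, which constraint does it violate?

C1: 15 ≤ 19 ✓
C2: 5 ≥ 0 ✓
C3: -55 ≤ -31 ✓
C4: 10 ≥ 8 ✓
C5: 30 ≤ 33 ✓
C6: 0 ≥ 0 ✓
C7: 15 ≤ 24 ✓

feasible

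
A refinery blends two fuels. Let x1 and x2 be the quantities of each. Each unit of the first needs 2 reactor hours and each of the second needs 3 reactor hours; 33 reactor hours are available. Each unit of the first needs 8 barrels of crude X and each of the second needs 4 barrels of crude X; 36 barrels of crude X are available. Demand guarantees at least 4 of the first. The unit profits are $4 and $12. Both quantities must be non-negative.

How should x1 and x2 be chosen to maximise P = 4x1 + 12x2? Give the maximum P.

x1 = 4, x2 = 1, maximum P = 28

Vertices and P = 4x1 + 12x2:
  (9/2, 0) → P = 18
  (4, 0) → P = 16
  (4, 1) → P = 28

The binding constraints are 8x1 + 4x2 = 36 and x1 = 4.
Solving simultaneously gives x1 = 4, x2 = 1.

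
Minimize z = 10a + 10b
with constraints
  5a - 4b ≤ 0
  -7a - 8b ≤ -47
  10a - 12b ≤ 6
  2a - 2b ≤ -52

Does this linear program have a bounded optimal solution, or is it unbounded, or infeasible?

From the feasible point (104, 130), moving in the direction (-8, 7) keeps every constraint satisfied while z decreases without bound.

unbounded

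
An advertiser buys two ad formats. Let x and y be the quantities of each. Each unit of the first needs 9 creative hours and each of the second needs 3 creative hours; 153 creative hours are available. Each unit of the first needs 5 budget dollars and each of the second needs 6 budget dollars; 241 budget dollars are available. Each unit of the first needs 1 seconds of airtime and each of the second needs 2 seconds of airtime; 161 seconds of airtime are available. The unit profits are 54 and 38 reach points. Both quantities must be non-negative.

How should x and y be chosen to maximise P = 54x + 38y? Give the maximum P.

At the optimal vertex, 9x + 3y = 153 and 5x + 6y = 241.
Solving simultaneously gives x = 5, y = 36.

x = 5, y = 36, maximum P = 1638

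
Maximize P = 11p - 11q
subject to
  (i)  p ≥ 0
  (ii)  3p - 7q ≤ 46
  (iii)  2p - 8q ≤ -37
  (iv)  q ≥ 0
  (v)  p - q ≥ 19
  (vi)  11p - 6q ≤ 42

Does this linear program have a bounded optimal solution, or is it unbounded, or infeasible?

The boundaries p = 0 and 2p - 8q = -37 meet at (0, 37/8), but that point violates p - q ≥ 19. Every candidate vertex is excluded by some other constraint, so the feasible region is empty.

infeasible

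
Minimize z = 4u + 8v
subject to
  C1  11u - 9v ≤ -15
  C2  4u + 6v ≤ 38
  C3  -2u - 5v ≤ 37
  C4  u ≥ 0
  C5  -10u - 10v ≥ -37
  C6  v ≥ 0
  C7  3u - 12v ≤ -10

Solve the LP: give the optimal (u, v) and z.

Vertices and z = 4u + 8v:
  (0, 5/3) → z = 40/3
  (183/200, 557/200) → z = 1297/50
  (0, 37/10) → z = 148/5

The binding constraints are 11u - 9v = -15 and u = 0.
Solving simultaneously gives u = 0, v = 5/3.

u = 0, v = 5/3, minimum z = 40/3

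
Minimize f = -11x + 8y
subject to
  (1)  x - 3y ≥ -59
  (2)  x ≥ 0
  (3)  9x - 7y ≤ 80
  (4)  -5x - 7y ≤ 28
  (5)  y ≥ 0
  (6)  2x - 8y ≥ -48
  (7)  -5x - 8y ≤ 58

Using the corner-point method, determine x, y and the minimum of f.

x = 488/29, y = 296/29, minimum f = -3000/29

At the optimal vertex, 9x - 7y = 80 and 2x - 8y = -48.
Solving simultaneously gives x = 488/29, y = 296/29.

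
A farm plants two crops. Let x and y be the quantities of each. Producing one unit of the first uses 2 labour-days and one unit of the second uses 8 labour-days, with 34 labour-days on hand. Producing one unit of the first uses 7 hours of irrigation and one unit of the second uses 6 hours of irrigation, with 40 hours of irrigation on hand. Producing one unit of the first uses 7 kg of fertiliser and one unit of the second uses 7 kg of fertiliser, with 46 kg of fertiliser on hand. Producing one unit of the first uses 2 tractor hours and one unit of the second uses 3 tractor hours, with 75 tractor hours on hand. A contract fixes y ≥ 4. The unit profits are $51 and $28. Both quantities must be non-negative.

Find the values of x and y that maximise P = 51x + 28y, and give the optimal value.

Corner points and P = 51x + 28y:
  (0, 17/4) → P = 119
  (0, 4) → P = 112
  (1, 4) → P = 163

At the optimal vertex, 2x + 8y = 34 and y = 4.
Solving simultaneously gives x = 1, y = 4.

x = 1, y = 4, maximum P = 163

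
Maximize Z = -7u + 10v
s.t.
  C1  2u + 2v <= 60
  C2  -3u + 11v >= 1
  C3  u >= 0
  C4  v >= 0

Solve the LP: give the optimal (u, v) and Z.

Feasible corners and Z = -7u + 10v:
  (47/2, 13/2) → Z = -199/2
  (0, 30) → Z = 300
  (0, 1/11) → Z = 10/11

The binding constraints are 2u + 2v = 60 and u = 0.
Solving simultaneously gives u = 0, v = 30.

u = 0, v = 30, maximum Z = 300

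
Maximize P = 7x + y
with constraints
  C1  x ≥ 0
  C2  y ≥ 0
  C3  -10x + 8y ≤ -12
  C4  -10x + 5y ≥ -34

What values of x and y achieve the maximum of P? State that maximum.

Corner points and P = 7x + y:
  (6/5, 0) → P = 42/5
  (17/5, 0) → P = 119/5
  (106/15, 22/3) → P = 284/5

At the optimal vertex, -10x + 8y = -12 and -10x + 5y = -34.
Solving simultaneously gives x = 106/15, y = 22/3.

x = 106/15, y = 22/3, maximum P = 284/5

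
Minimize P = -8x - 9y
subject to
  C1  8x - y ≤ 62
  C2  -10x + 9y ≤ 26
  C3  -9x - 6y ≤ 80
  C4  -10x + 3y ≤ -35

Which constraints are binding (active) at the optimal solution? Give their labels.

C1 and C2

Feasible corners and P = -8x - 9y:
  (292/31, 414/31) → P = -6062/31
  (292/57, -1198/57) → P = 8446/57
  (131/20, 61/6) → P = -1439/10
  (-10/29, -1115/87) → P = 3425/29

The minimum is at (292/31, 414/31). Substituting into each constraint, equality holds for C1 and C2; the remaining constraints have slack.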